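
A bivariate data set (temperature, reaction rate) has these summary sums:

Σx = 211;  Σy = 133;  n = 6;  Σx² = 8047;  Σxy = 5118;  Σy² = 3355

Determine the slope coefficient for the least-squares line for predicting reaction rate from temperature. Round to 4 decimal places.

0.7033

Sxx = Σx² − (Σx)²/n = 8047 − 7420.166667 = 626.833333
Sxy = Σxy − (Σx)(Σy)/n = 5118 − 4677.166667 = 440.833333
b = Sxy/Sxx = 440.833333/626.833333 = 0.703270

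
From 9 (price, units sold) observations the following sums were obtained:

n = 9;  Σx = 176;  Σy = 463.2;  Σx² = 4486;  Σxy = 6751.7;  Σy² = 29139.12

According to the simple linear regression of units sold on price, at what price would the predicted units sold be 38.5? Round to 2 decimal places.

25.43

Sxx = Σx² − (Σx)²/n = 4486 − 3441.777778 = 1044.222222
Sxy = Σxy − (Σx)(Σy)/n = 6751.7 − 9058.133333 = -2306.433333
b = Sxy/Sxx = -2306.433333/1044.222222 = -2.208757
a = ȳ − b·x̄ = 51.466667 − (-2.208757)·19.555556 = 94.660140
Set a + b·x = 38.5: x = (38.5 − 94.660140) / (-2.208757) = 25.426127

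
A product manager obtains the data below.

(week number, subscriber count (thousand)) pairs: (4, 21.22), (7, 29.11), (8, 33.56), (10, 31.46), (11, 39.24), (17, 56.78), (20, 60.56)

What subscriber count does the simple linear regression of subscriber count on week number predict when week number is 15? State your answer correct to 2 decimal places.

49.03

n = 7, Σx = 77, Σy = 271.93, Σxy = 3479.83, Σx² = 1039
Sxx = Σx² − (Σx)²/n = 1039 − 847 = 192
Sxy = Σxy − (Σx)(Σy)/n = 3479.83 − 2991.23 = 488.6
b = Sxy/Sxx = 488.6/192 = 2.544792
a = ȳ − b·x̄ = 38.847143 − 2.544792·11 = 10.854435
ŷ(15) = a + b·15 = 10.854435 + 2.544792·15 = 49.026310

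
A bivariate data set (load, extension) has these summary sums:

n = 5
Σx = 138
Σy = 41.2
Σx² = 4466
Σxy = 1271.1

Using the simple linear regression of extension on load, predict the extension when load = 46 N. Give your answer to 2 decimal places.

11.99

Sxx = Σx² − (Σx)²/n = 4466 − 3808.8 = 657.2
Sxy = Σxy − (Σx)(Σy)/n = 1271.1 − 1137.12 = 133.98
b = Sxy/Sxx = 133.98/657.2 = 0.203865
a = ȳ − b·x̄ = 8.24 − 0.203865·27.6 = 2.613329
ŷ(46) = a + b·46 = 2.613329 + 0.203865·46 = 11.991114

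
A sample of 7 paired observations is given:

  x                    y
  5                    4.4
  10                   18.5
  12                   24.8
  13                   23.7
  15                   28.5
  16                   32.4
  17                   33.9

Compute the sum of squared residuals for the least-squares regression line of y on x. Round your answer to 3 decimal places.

10.815

n = 7, Σx = 88, Σy = 166.2, Σxy = 2334.9, Σx² = 1208, Σy² = 4549.56
Sxx = Σx² − (Σx)²/n = 1208 − 1106.285714 = 101.714286
Sxy = Σxy − (Σx)(Σy)/n = 2334.9 − 2089.371429 = 245.528571
Syy = Σy² − (Σy)²/n = 4549.56 − 3946.062857 = 603.497143
b = Sxy/Sxx = 245.528571/101.714286 = 2.413904
SSE = Syy − b·Sxy = 603.497143 − 2.413904·245.528571 = 10.814621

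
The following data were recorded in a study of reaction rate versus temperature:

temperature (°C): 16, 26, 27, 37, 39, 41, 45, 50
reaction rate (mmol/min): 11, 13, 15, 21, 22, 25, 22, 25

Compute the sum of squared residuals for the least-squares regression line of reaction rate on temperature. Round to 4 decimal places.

20.1891

n = 8, Σx = 281, Σy = 154, Σxy = 5819, Σx² = 10757, Σy² = 3174
Sxx = Σx² − (Σx)²/n = 10757 − 9870.125 = 886.875
Sxy = Σxy − (Σx)(Σy)/n = 5819 − 5409.25 = 409.75
Syy = Σy² − (Σy)²/n = 3174 − 2964.5 = 209.5
b = Sxy/Sxx = 409.75/886.875 = 0.462016
SSE = Syy − b·Sxy = 209.5 − 0.462016·409.75 = 20.189147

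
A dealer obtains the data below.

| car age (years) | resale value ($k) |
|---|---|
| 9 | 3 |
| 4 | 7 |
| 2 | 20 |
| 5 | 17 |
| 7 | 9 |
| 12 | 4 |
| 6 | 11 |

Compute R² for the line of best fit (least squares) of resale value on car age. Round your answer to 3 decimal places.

n = 7, Σx = 45, Σy = 71, Σxy = 357, Σx² = 355, Σy² = 965
Sxx = Σx² − (Σx)²/n = 355 − 289.285714 = 65.714286
Sxy = Σxy − (Σx)(Σy)/n = 357 − 456.428571 = -99.428571
Syy = Σy² − (Σy)²/n = 965 − 720.142857 = 244.857143
R² = Sxy²/(Sxx·Syy) = (-99.428571)²/(65.714286·244.857143) = 0.614398

0.614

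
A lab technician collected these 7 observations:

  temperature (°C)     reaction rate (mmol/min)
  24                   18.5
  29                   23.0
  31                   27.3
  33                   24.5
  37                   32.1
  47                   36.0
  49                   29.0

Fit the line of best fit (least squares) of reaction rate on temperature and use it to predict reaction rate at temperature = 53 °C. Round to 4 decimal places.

n = 7, Σx = 250, Σy = 190.4, Σxy = 7066.5, Σx² = 9446
Sxx = Σx² − (Σx)²/n = 9446 − 8928.571429 = 517.428571
Sxy = Σxy − (Σx)(Σy)/n = 7066.5 − 6800 = 266.5
b = Sxy/Sxx = 266.5/517.428571 = 0.515047
a = ȳ − b·x̄ = 27.2 − 0.515047·35.714286 = 8.805467
ŷ(53) = a + b·53 = 8.805467 + 0.515047·53 = 36.102954

36.1030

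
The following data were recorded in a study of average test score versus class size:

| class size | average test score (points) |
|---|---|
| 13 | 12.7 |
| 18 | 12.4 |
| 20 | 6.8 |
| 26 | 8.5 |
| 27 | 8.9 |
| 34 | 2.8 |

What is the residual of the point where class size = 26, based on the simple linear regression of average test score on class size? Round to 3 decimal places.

1.076

n = 6, Σx = 138, Σy = 52.1, Σxy = 1080.8, Σx² = 3454
Sxx = Σx² − (Σx)²/n = 3454 − 3174 = 280
Sxy = Σxy − (Σx)(Σy)/n = 1080.8 − 1198.3 = -117.5
b = Sxy/Sxx = -117.5/280 = -0.419643
a = ȳ − b·x̄ = 8.683333 − (-0.419643)·23 = 18.335119
ŷ(26) = 18.335119 + (-0.419643)·26 = 7.424405
residual = y − ŷ = 8.5 − 7.424405 = 1.075595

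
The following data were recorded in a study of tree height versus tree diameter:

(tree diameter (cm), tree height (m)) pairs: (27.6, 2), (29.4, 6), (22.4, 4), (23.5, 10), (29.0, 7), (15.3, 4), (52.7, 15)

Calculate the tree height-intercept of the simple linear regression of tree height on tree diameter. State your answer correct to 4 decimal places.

-1.4666

n = 7, Σx = 199.9, Σy = 48, Σxy = 1610.9, Σx² = 6532.51
Sxx = Σx² − (Σx)²/n = 6532.51 − 5708.572857 = 823.937143
Sxy = Σxy − (Σx)(Σy)/n = 1610.9 − 1370.742857 = 240.157143
b = Sxy/Sxx = 240.157143/823.937143 = 0.291475
a = ȳ − b·x̄ = 6.857143 − 0.291475·28.557143 = -1.466553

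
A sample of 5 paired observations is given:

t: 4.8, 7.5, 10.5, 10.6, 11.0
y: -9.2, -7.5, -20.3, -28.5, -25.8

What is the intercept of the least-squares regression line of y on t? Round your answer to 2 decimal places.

n = 5, Σx = 44.4, Σy = -91.3, Σxy = -899.46, Σx² = 422.9
Sxx = Σx² − (Σx)²/n = 422.9 − 394.272 = 28.628
Sxy = Σxy − (Σx)(Σy)/n = -899.46 − (-810.744) = -88.716
b = Sxy/Sxx = -88.716/28.628 = -3.098924
a = ȳ − b·x̄ = -18.26 − (-3.098924)·8.88 = 9.258446

9.26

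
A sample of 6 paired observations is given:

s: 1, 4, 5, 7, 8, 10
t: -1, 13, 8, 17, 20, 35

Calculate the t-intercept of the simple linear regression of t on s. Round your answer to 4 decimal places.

-5.7049

n = 6, Σx = 35, Σy = 92, Σxy = 720, Σx² = 255
Sxx = Σx² − (Σx)²/n = 255 − 204.166667 = 50.833333
Sxy = Σxy − (Σx)(Σy)/n = 720 − 536.666667 = 183.333333
b = Sxy/Sxx = 183.333333/50.833333 = 3.606557
a = ȳ − b·x̄ = 15.333333 − 3.606557·5.833333 = -5.704918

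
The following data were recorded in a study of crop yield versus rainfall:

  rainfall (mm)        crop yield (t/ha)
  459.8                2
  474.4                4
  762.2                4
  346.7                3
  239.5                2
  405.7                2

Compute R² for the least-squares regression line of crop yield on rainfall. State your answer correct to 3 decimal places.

0.448

n = 6, Σx = 2688.3, Σy = 17, Σxy = 8196.5, Σx² = 1359573.87, Σy² = 53
Sxx = Σx² − (Σx)²/n = 1359573.87 − 1204492.815 = 155081.055
Sxy = Σxy − (Σx)(Σy)/n = 8196.5 − 7616.85 = 579.65
Syy = Σy² − (Σy)²/n = 53 − 48.166667 = 4.833333
R² = Sxy²/(Sxx·Syy) = (579.65)²/(155081.055·4.833333) = 0.448256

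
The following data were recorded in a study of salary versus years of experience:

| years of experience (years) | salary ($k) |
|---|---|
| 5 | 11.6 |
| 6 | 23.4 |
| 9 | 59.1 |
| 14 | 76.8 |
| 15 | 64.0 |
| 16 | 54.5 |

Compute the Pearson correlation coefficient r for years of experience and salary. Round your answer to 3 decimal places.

n = 6, Σx = 65, Σy = 289.4, Σxy = 3637.5, Σx² = 819, Σy² = 17139.42
Sxx = Σx² − (Σx)²/n = 819 − 704.166667 = 114.833333
Sxy = Σxy − (Σx)(Σy)/n = 3637.5 − 3135.166667 = 502.333333
Syy = Σy² − (Σy)²/n = 17139.42 − 13958.726667 = 3180.693333
r = Sxy/√(Sxx·Syy) = 502.333333/√(365249.617778) = 502.333333/604.358849 = 0.831184

0.831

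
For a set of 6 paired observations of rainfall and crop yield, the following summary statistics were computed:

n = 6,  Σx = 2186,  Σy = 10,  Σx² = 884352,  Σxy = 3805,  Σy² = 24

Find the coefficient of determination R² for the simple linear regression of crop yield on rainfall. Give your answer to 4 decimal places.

Sxx = Σx² − (Σx)²/n = 884352 − 796432.666667 = 87919.333333
Sxy = Σxy − (Σx)(Σy)/n = 3805 − 3643.333333 = 161.666667
Syy = Σy² − (Σy)²/n = 24 − 16.666667 = 7.333333
R² = Sxy²/(Sxx·Syy) = (161.666667)²/(87919.333333·7.333333) = 0.040537

0.0405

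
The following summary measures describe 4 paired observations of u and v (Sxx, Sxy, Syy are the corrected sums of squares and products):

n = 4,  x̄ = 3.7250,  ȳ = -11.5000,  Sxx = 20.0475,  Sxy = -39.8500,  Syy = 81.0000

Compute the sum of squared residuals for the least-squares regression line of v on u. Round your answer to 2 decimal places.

b = Sxy/Sxx = -39.85/20.0475 = -1.987779
SSE = Syy − b·Sxy = 81 − (-1.987779)·(-39.85) = 1.787006

1.79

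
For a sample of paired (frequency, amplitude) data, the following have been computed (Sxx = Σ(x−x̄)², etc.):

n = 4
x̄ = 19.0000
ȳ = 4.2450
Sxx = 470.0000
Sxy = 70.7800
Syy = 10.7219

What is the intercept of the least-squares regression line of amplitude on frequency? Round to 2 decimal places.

b = Sxy/Sxx = 70.78/470 = 0.150596
a = ȳ − b·x̄ = 4.245 − 0.150596·19 = 1.383681

1.38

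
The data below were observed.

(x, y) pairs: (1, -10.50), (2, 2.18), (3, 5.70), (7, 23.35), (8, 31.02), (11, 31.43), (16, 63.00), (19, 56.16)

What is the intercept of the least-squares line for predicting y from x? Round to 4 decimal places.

n = 8, Σx = 67, Σy = 202.34, Σxy = 2843.34, Σx² = 865
Sxx = Σx² − (Σx)²/n = 865 − 561.125 = 303.875
Sxy = Σxy − (Σx)(Σy)/n = 2843.34 − 1694.5975 = 1148.7425
b = Sxy/Sxx = 1148.7425/303.875 = 3.780313
a = ȳ − b·x̄ = 25.2925 − 3.780313·8.375 = -6.367618

-6.3676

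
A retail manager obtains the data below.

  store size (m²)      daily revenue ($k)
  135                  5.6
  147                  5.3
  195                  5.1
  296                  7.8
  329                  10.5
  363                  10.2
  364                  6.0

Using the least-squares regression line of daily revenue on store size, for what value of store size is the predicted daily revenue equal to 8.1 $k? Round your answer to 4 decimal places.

315.3418

n = 7, Σx = 1829, Σy = 50.5, Σxy = 14179.5, Σx² = 537981
Sxx = Σx² − (Σx)²/n = 537981 − 477891.571429 = 60089.428571
Sxy = Σxy − (Σx)(Σy)/n = 14179.5 − 13194.928571 = 984.571429
b = Sxy/Sxx = 984.571429/60089.428571 = 0.016385
a = ȳ − b·x̄ = 7.214286 − 0.016385·261.285714 = 2.933093
Set a + b·x = 8.1: x = (8.1 − 2.933093) / 0.016385 = 315.341788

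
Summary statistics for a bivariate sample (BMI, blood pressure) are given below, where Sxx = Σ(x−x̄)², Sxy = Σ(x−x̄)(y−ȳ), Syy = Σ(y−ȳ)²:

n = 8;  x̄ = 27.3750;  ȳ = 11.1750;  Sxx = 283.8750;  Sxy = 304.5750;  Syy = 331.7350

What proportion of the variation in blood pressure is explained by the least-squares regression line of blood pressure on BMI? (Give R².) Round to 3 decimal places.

R² = Sxy²/(Sxx·Syy) = (304.575)²/(283.875·331.735) = 0.985077

0.985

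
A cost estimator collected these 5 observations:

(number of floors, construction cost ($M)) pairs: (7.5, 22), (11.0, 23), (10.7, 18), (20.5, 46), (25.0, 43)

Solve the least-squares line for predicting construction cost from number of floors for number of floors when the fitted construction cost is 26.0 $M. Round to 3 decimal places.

n = 5, Σx = 74.7, Σy = 152, Σxy = 2628.6, Σx² = 1336.99
Sxx = Σx² − (Σx)²/n = 1336.99 − 1116.018 = 220.972
Sxy = Σxy − (Σx)(Σy)/n = 2628.6 − 2270.88 = 357.72
b = Sxy/Sxx = 357.72/220.972 = 1.618848
a = ȳ − b·x̄ = 30.4 − 1.618848·14.94 = 6.214416
Set a + b·x = 26.0: x = (26.0 − 6.214416) / 1.618848 = 12.222017

12.222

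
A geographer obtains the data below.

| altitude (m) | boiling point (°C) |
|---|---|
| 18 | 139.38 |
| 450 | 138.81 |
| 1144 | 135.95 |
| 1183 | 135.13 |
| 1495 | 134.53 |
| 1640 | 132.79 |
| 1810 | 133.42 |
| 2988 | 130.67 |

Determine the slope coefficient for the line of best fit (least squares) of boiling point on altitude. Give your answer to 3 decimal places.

n = 8, Σx = 10728, Σy = 1080.68, Σxy = 1431189.04, Σx² = 20039918
Sxx = Σx² − (Σx)²/n = 20039918 − 14386248 = 5653670
Sxy = Σxy − (Σx)(Σy)/n = 1431189.04 − 1449191.88 = -18002.84
b = Sxy/Sxx = -18002.84/5653670 = -0.003184

-0.003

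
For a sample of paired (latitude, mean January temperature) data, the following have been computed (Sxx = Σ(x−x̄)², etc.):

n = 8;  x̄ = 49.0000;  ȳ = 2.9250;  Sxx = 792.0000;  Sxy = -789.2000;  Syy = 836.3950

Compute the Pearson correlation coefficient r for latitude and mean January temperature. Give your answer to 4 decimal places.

-0.9697

r = Sxy/√(Sxx·Syy) = -789.2/√(662424.84) = -789.2/813.894858 = -0.969658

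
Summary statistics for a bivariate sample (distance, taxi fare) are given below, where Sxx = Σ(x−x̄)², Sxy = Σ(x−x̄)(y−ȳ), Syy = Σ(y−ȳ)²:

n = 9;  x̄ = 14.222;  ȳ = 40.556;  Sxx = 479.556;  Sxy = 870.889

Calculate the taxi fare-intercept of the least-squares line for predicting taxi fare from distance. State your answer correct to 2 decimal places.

b = Sxy/Sxx = 870.889/479.556 = 1.816032
a = ȳ − b·x̄ = 40.556 − 1.816032·14.222 = 14.728394

14.73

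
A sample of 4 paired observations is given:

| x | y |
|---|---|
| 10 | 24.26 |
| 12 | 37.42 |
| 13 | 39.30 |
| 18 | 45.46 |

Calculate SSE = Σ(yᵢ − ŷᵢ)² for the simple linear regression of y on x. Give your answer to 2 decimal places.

n = 4, Σx = 53, Σy = 146.44, Σxy = 2020.82, Σx² = 737, Σy² = 5599.9056
Sxx = Σx² − (Σx)²/n = 737 − 702.25 = 34.75
Sxy = Σxy − (Σx)(Σy)/n = 2020.82 − 1940.33 = 80.49
Syy = Σy² − (Σy)²/n = 5599.9056 − 5361.1684 = 238.7372
b = Sxy/Sxx = 80.49/34.75 = 2.316259
SSE = Syy − b·Sxy = 238.7372 − 2.316259·80.49 = 52.301514

52.30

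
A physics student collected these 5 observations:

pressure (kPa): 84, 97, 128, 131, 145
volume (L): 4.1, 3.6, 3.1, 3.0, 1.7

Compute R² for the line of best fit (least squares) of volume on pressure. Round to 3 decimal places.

0.838

n = 5, Σx = 585, Σy = 15.5, Σxy = 1729.9, Σx² = 71035, Σy² = 51.27
Sxx = Σx² − (Σx)²/n = 71035 − 68445 = 2590
Sxy = Σxy − (Σx)(Σy)/n = 1729.9 − 1813.5 = -83.6
Syy = Σy² − (Σy)²/n = 51.27 − 48.05 = 3.22
R² = Sxy²/(Sxx·Syy) = (-83.6)²/(2590·3.22) = 0.838025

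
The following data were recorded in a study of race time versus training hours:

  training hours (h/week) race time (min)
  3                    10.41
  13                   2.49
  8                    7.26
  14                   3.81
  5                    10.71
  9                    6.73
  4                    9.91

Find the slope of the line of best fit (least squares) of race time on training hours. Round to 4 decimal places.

n = 7, Σx = 56, Σy = 51.32, Σxy = 328.78, Σx² = 560
Sxx = Σx² − (Σx)²/n = 560 − 448 = 112
Sxy = Σxy − (Σx)(Σy)/n = 328.78 − 410.56 = -81.78
b = Sxy/Sxx = -81.78/112 = -0.730179

-0.7302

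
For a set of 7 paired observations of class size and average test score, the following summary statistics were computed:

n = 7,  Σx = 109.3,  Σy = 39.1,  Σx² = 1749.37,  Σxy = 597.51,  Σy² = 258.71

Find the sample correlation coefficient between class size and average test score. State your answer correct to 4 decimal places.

-0.3135

Sxx = Σx² − (Σx)²/n = 1749.37 − 1706.641429 = 42.728571
Sxy = Σxy − (Σx)(Σy)/n = 597.51 − 610.518571 = -13.008571
Syy = Σy² − (Σy)²/n = 258.71 − 218.401429 = 40.308571
r = Sxy/√(Sxx·Syy) = -13.008571/√(1722.327673) = -13.008571/41.500936 = -0.313452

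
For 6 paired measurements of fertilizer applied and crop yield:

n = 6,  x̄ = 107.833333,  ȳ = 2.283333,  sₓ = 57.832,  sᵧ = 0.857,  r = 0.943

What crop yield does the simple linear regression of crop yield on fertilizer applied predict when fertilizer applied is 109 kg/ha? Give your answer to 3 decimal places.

b = r · sᵧ/sₓ = 0.943 · 0.857/57.832 = 0.013974
a = ȳ − b·x̄ = 2.283333 − 0.013974·107.833333 = 0.776458
ŷ(109) = a + b·109 = 0.776458 + 0.013974·109 = 2.299636

2.300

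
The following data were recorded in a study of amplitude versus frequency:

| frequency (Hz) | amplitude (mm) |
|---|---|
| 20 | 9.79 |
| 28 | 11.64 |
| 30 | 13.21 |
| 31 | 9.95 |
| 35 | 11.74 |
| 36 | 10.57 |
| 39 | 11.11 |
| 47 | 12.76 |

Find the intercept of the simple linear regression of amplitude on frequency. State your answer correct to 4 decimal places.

n = 8, Σx = 266, Σy = 90.77, Σxy = 3050.9, Σx² = 9296
Sxx = Σx² − (Σx)²/n = 9296 − 8844.5 = 451.5
Sxy = Σxy − (Σx)(Σy)/n = 3050.9 − 3018.1025 = 32.7975
b = Sxy/Sxx = 32.7975/451.5 = 0.072641
a = ȳ − b·x̄ = 11.34625 − 0.072641·33.25 = 8.930930

8.9309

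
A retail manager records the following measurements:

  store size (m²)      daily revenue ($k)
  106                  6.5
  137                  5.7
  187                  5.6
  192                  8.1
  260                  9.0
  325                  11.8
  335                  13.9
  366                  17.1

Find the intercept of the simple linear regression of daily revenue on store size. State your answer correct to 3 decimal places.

n = 8, Σx = 1908, Σy = 77.7, Σxy = 21162.4, Σx² = 521244
Sxx = Σx² − (Σx)²/n = 521244 − 455058 = 66186
Sxy = Σxy − (Σx)(Σy)/n = 21162.4 − 18531.45 = 2630.95
b = Sxy/Sxx = 2630.95/66186 = 0.039751
a = ȳ − b·x̄ = 9.7125 − 0.039751·238.5 = 0.231921

0.232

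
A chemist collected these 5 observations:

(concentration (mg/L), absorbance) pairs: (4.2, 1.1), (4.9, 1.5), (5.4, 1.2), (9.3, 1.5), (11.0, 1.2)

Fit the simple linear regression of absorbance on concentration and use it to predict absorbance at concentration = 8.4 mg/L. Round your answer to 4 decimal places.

n = 5, Σx = 34.8, Σy = 6.5, Σxy = 45.6, Σx² = 278.3
Sxx = Σx² − (Σx)²/n = 278.3 − 242.208 = 36.092
Sxy = Σxy − (Σx)(Σy)/n = 45.6 − 45.24 = 0.36
b = Sxy/Sxx = 0.36/36.092 = 0.009975
a = ȳ − b·x̄ = 1.3 − 0.009975·6.96 = 1.230577
ŷ(8.4) = a + b·8.4 = 1.230577 + 0.009975·8.4 = 1.314363

1.3144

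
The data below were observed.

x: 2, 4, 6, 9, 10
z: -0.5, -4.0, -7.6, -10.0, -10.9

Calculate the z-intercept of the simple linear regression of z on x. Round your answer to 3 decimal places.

1.288

n = 5, Σx = 31, Σy = -33, Σxy = -261.6, Σx² = 237
Sxx = Σx² − (Σx)²/n = 237 − 192.2 = 44.8
Sxy = Σxy − (Σx)(Σy)/n = -261.6 − (-204.6) = -57
b = Sxy/Sxx = -57/44.8 = -1.272321
a = ȳ − b·x̄ = -6.6 − (-1.272321)·6.2 = 1.288393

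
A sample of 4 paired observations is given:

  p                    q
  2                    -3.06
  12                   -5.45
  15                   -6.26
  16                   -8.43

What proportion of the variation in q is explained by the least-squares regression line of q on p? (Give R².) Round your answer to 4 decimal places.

0.8525

n = 4, Σx = 45, Σy = -23.2, Σxy = -300.3, Σx² = 629, Σy² = 149.3186
Sxx = Σx² − (Σx)²/n = 629 − 506.25 = 122.75
Sxy = Σxy − (Σx)(Σy)/n = -300.3 − (-261) = -39.3
Syy = Σy² − (Σy)²/n = 149.3186 − 134.56 = 14.7586
R² = Sxy²/(Sxx·Syy) = (-39.3)²/(122.75·14.7586) = 0.852547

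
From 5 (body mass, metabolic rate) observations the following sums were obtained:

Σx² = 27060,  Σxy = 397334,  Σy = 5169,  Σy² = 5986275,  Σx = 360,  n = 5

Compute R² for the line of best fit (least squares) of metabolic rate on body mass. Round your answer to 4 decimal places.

0.8646

Sxx = Σx² − (Σx)²/n = 27060 − 25920 = 1140
Sxy = Σxy − (Σx)(Σy)/n = 397334 − 372168 = 25166
Syy = Σy² − (Σy)²/n = 5986275 − 5343712.2 = 642562.8
R² = Sxy²/(Sxx·Syy) = (25166)²/(1140·642562.8) = 0.864586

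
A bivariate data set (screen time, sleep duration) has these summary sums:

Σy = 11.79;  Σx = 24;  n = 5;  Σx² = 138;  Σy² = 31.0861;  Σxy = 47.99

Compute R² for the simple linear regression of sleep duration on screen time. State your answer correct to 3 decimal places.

0.988

Sxx = Σx² − (Σx)²/n = 138 − 115.2 = 22.8
Sxy = Σxy − (Σx)(Σy)/n = 47.99 − 56.592 = -8.602
Syy = Σy² − (Σy)²/n = 31.0861 − 27.80082 = 3.28528
R² = Sxy²/(Sxx·Syy) = (-8.602)²/(22.8·3.28528) = 0.987851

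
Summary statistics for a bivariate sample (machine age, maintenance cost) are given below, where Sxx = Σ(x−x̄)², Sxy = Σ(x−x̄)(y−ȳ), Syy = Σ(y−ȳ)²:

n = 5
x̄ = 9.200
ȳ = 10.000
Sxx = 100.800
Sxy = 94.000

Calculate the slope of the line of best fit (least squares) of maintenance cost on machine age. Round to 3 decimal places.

0.933

b = Sxy/Sxx = 94/100.8 = 0.932540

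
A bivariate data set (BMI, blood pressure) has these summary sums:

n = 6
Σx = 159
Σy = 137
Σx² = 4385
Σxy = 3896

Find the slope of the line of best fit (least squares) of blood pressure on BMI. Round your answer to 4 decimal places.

Sxx = Σx² − (Σx)²/n = 4385 − 4213.5 = 171.5
Sxy = Σxy − (Σx)(Σy)/n = 3896 − 3630.5 = 265.5
b = Sxy/Sxx = 265.5/171.5 = 1.548105

1.5481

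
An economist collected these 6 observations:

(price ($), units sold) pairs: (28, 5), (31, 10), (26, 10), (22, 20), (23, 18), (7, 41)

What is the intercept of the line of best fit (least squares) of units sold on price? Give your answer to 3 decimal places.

n = 6, Σx = 137, Σy = 104, Σxy = 1851, Σx² = 3483
Sxx = Σx² − (Σx)²/n = 3483 − 3128.166667 = 354.833333
Sxy = Σxy − (Σx)(Σy)/n = 1851 − 2374.666667 = -523.666667
b = Sxy/Sxx = -523.666667/354.833333 = -1.475810
a = ȳ − b·x̄ = 17.333333 − (-1.475810)·22.833333 = 51.031000

51.031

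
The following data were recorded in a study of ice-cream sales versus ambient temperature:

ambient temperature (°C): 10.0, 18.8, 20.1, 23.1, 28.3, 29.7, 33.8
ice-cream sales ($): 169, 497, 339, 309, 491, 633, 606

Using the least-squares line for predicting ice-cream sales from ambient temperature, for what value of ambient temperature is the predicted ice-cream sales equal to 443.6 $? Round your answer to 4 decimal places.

n = 7, Σx = 163.8, Σy = 3044, Σxy = 78163.6, Σx² = 4216.48
Sxx = Σx² − (Σx)²/n = 4216.48 − 3832.92 = 383.56
Sxy = Σxy − (Σx)(Σy)/n = 78163.6 − 71229.6 = 6934
b = Sxy/Sxx = 6934/383.56 = 18.078006
a = ȳ − b·x̄ = 434.857143 − 18.078006·23.4 = 11.831801
Set a + b·x = 443.6: x = (443.6 − 11.831801) / 18.078006 = 23.883618

23.8836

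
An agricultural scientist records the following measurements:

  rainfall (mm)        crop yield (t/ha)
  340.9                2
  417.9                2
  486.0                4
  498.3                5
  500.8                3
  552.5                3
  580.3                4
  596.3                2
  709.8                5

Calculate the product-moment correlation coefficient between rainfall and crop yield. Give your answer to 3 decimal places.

n = 9, Σx = 4682.8, Σy = 30, Σxy = 16175.8, Σx² = 2527546.82, Σy² = 112
Sxx = Σx² − (Σx)²/n = 2527546.82 − 2436512.871111 = 91033.948889
Sxy = Σxy − (Σx)(Σy)/n = 16175.8 − 15609.333333 = 566.466667
Syy = Σy² − (Σy)²/n = 112 − 100 = 12
r = Sxy/√(Sxx·Syy) = 566.466667/√(1092407.386667) = 566.466667/1045.182944 = 0.541978

0.542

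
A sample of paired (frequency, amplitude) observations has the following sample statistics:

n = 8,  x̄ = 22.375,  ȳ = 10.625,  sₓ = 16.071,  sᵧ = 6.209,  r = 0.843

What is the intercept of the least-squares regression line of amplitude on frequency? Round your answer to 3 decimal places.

b = r · sᵧ/sₓ = 0.843 · 6.209/16.071 = 0.325691
a = ȳ − b·x̄ = 10.625 − 0.325691·22.375 = 3.337654

3.338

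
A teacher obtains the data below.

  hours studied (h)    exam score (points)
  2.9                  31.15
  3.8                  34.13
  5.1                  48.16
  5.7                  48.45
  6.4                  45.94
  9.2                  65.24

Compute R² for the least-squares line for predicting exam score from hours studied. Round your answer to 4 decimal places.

0.9311

n = 6, Σx = 33.1, Σy = 273.07, Σxy = 1636.034, Σx² = 206.95, Σy² = 13168.7087
Sxx = Σx² − (Σx)²/n = 206.95 − 182.601667 = 24.348333
Sxy = Σxy − (Σx)(Σy)/n = 1636.034 − 1506.436167 = 129.597833
Syy = Σy² − (Σy)²/n = 13168.7087 − 12427.870817 = 740.837883
R² = Sxy²/(Sxx·Syy) = (129.597833)²/(24.348333·740.837883) = 0.931114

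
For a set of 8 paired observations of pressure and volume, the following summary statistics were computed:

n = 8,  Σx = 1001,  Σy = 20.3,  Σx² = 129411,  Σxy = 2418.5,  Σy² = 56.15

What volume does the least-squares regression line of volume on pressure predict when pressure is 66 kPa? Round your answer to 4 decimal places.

4.2645

Sxx = Σx² − (Σx)²/n = 129411 − 125250.125 = 4160.875
Sxy = Σxy − (Σx)(Σy)/n = 2418.5 − 2540.0375 = -121.5375
b = Sxy/Sxx = -121.5375/4160.875 = -0.029210
a = ȳ − b·x̄ = 2.5375 − (-0.029210)·125.125 = 6.192351
ŷ(66) = a + b·66 = 6.192351 + (-0.029210)·66 = 4.264518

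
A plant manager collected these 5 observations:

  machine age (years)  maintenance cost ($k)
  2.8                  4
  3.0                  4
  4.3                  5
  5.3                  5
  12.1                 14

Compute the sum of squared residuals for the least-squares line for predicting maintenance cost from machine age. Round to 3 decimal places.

1.961

n = 5, Σx = 27.5, Σy = 32, Σxy = 240.6, Σx² = 209.83, Σy² = 278
Sxx = Σx² − (Σx)²/n = 209.83 − 151.25 = 58.58
Sxy = Σxy − (Σx)(Σy)/n = 240.6 − 176 = 64.6
Syy = Σy² − (Σy)²/n = 278 − 204.8 = 73.2
b = Sxy/Sxx = 64.6/58.58 = 1.102765
SSE = Syy − b·Sxy = 73.2 − 1.102765·64.6 = 1.961352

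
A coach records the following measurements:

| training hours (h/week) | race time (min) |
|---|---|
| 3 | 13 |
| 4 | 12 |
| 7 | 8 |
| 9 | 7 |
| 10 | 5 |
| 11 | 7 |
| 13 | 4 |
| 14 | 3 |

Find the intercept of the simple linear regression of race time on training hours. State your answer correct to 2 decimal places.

15.11

n = 8, Σx = 71, Σy = 59, Σxy = 427, Σx² = 741
Sxx = Σx² − (Σx)²/n = 741 − 630.125 = 110.875
Sxy = Σxy − (Σx)(Σy)/n = 427 − 523.625 = -96.625
b = Sxy/Sxx = -96.625/110.875 = -0.871477
a = ȳ − b·x̄ = 7.375 − (-0.871477)·8.875 = 15.109357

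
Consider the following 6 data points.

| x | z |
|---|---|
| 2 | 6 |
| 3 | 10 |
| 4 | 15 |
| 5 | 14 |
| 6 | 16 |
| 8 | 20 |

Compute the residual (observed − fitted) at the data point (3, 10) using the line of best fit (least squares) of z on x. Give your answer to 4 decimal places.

n = 6, Σx = 28, Σy = 81, Σxy = 428, Σx² = 154
Sxx = Σx² − (Σx)²/n = 154 − 130.666667 = 23.333333
Sxy = Σxy − (Σx)(Σy)/n = 428 − 378 = 50
b = Sxy/Sxx = 50/23.333333 = 2.142857
a = ȳ − b·x̄ = 13.5 − 2.142857·4.666667 = 3.5
ŷ(3) = 3.5 + 2.142857·3 = 9.928571
residual = y − ŷ = 10 − 9.928571 = 0.071429

0.0714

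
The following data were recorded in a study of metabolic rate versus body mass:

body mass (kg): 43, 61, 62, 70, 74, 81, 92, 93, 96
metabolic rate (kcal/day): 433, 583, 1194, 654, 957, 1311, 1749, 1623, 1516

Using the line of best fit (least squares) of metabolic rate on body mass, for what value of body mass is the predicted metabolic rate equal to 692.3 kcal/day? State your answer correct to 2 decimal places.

n = 9, Σx = 672, Σy = 10020, Σxy = 808382, Σx² = 52680
Sxx = Σx² − (Σx)²/n = 52680 − 50176 = 2504
Sxy = Σxy − (Σx)(Σy)/n = 808382 − 748160 = 60222
b = Sxy/Sxx = 60222/2504 = 24.050319
a = ȳ − b·x̄ = 1113.333333 − 24.050319·74.666667 = -682.423855
Set a + b·x = 692.3: x = (692.3 − (-682.423855)) / 24.050319 = 57.160316

57.16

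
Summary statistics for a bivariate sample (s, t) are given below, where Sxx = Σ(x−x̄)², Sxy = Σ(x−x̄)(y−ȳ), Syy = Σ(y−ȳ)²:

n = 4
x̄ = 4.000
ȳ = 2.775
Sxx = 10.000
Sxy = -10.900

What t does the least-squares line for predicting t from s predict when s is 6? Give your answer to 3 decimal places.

b = Sxy/Sxx = -10.9/10 = -1.09
a = ȳ − b·x̄ = 2.775 − (-1.09)·4 = 7.135
ŷ(6) = a + b·6 = 7.135 + (-1.09)·6 = 0.595

0.595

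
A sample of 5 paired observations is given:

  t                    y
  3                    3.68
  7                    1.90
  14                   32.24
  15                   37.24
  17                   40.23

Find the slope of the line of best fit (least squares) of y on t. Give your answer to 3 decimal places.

3.032

n = 5, Σx = 56, Σy = 115.29, Σxy = 1718.21, Σx² = 768
Sxx = Σx² − (Σx)²/n = 768 − 627.2 = 140.8
Sxy = Σxy − (Σx)(Σy)/n = 1718.21 − 1291.248 = 426.962
b = Sxy/Sxx = 426.962/140.8 = 3.032401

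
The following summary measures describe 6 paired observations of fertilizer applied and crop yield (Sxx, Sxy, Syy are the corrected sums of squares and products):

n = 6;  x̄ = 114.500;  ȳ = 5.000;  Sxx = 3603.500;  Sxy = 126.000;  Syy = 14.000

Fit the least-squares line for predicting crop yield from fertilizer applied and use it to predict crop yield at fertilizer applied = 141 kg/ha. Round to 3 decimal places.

5.927

b = Sxy/Sxx = 126/3603.5 = 0.034966
a = ȳ − b·x̄ = 5 − 0.034966·114.5 = 0.996392
ŷ(141) = a + b·141 = 0.996392 + 0.034966·141 = 5.926599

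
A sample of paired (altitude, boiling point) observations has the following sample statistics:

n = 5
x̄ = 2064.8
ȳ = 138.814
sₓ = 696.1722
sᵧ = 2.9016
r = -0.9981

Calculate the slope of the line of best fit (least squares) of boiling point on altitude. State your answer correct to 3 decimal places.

b = r · sᵧ/sₓ = -0.9981 · 2.9016/696.1722 = -0.004160

-0.004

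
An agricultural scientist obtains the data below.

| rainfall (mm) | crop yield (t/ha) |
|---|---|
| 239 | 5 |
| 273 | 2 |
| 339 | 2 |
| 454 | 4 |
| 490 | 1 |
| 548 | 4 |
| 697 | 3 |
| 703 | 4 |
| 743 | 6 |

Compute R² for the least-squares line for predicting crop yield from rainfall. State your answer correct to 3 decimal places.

n = 9, Σx = 4486, Σy = 31, Σxy = 16278, Σx² = 2525158, Σy² = 127
Sxx = Σx² − (Σx)²/n = 2525158 − 2236021.777778 = 289136.222222
Sxy = Σxy − (Σx)(Σy)/n = 16278 − 15451.777778 = 826.222222
Syy = Σy² − (Σy)²/n = 127 − 106.777778 = 20.222222
R² = Sxy²/(Sxx·Syy) = (826.222222)²/(289136.222222·20.222222) = 0.116751

0.117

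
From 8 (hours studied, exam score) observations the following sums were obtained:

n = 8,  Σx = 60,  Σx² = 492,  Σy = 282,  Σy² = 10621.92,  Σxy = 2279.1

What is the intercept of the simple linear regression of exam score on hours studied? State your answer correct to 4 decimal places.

Sxx = Σx² − (Σx)²/n = 492 − 450 = 42
Sxy = Σxy − (Σx)(Σy)/n = 2279.1 − 2115 = 164.1
b = Sxy/Sxx = 164.1/42 = 3.907143
a = ȳ − b·x̄ = 35.25 − 3.907143·7.5 = 5.946429

5.9464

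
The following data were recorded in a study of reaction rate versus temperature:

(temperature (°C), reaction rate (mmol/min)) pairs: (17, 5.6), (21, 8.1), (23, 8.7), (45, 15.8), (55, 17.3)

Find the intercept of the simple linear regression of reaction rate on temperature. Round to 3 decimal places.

1.344

n = 5, Σx = 161, Σy = 55.5, Σxy = 2127.9, Σx² = 6309
Sxx = Σx² − (Σx)²/n = 6309 − 5184.2 = 1124.8
Sxy = Σxy − (Σx)(Σy)/n = 2127.9 − 1787.1 = 340.8
b = Sxy/Sxx = 340.8/1124.8 = 0.302987
a = ȳ − b·x̄ = 11.1 − 0.302987·32.2 = 1.343812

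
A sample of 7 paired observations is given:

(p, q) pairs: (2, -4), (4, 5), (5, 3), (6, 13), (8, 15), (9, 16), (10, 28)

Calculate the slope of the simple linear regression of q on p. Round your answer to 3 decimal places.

3.465

n = 7, Σx = 44, Σy = 76, Σxy = 649, Σx² = 326
Sxx = Σx² − (Σx)²/n = 326 − 276.571429 = 49.428571
Sxy = Σxy − (Σx)(Σy)/n = 649 − 477.714286 = 171.285714
b = Sxy/Sxx = 171.285714/49.428571 = 3.465318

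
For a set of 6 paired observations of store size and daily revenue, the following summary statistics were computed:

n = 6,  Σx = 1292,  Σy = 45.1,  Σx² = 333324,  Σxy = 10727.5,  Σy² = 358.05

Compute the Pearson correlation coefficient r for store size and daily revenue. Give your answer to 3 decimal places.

0.992

Sxx = Σx² − (Σx)²/n = 333324 − 278210.666667 = 55113.333333
Sxy = Σxy − (Σx)(Σy)/n = 10727.5 − 9711.533333 = 1015.966667
Syy = Σy² − (Σy)²/n = 358.05 − 339.001667 = 19.048333
r = Sxy/√(Sxx·Syy) = 1015.966667/√(1049817.144444) = 1015.966667/1024.605848 = 0.991568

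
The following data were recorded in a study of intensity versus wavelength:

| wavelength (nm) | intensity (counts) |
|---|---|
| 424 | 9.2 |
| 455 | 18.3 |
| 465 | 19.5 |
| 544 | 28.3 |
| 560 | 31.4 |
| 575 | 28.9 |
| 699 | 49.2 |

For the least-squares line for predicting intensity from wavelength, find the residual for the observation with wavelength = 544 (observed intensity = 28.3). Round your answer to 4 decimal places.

n = 7, Σx = 3722, Σy = 184.8, Σxy = 105282.3, Σx² = 2031788
Sxx = Σx² − (Σx)²/n = 2031788 − 1979040.571429 = 52747.428571
Sxy = Σxy − (Σx)(Σy)/n = 105282.3 − 98260.8 = 7021.5
b = Sxy/Sxx = 7021.5/52747.428571 = 0.133115
a = ȳ − b·x̄ = 26.4 − 0.133115·531.714286 = -44.379410
ŷ(544) = -44.379410 + 0.133115·544 = 28.035419
residual = y − ŷ = 28.3 − 28.035419 = 0.264581

0.2646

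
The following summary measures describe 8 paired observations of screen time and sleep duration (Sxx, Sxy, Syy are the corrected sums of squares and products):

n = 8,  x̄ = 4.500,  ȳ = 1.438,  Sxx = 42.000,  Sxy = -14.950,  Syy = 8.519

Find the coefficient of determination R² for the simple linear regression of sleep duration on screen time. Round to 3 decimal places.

0.625

R² = Sxy²/(Sxx·Syy) = (-14.95)²/(42·8.519) = 0.624661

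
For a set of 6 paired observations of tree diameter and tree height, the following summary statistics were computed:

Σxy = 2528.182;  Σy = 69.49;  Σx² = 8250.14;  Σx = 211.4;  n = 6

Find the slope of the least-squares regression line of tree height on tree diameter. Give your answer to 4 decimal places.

Sxx = Σx² − (Σx)²/n = 8250.14 − 7448.326667 = 801.813333
Sxy = Σxy − (Σx)(Σy)/n = 2528.182 − 2448.364333 = 79.817667
b = Sxy/Sxx = 79.817667/801.813333 = 0.099546

0.0995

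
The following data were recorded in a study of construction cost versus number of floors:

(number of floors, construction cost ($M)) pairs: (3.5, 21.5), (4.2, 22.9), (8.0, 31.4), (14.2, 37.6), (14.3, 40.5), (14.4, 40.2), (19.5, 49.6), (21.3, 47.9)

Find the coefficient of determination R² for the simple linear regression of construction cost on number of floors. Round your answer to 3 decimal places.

0.975

n = 8, Σx = 99.4, Σy = 291.6, Σxy = 4102.05, Σx² = 1541.32, Σy² = 11397.24
Sxx = Σx² − (Σx)²/n = 1541.32 − 1235.045 = 306.275
Sxy = Σxy − (Σx)(Σy)/n = 4102.05 − 3623.13 = 478.92
Syy = Σy² − (Σy)²/n = 11397.24 − 10628.82 = 768.42
R² = Sxy²/(Sxx·Syy) = (478.92)²/(306.275·768.42) = 0.974576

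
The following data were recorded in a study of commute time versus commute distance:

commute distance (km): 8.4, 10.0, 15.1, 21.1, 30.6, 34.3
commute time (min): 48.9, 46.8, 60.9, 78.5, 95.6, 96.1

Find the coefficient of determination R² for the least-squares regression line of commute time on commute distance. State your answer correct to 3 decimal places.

n = 6, Σx = 119.5, Σy = 426.8, Σxy = 9676.29, Σx² = 2956.63, Σy² = 32827.08
Sxx = Σx² − (Σx)²/n = 2956.63 − 2380.041667 = 576.588333
Sxy = Σxy − (Σx)(Σy)/n = 9676.29 − 8500.433333 = 1175.856667
Syy = Σy² − (Σy)²/n = 32827.08 − 30359.706667 = 2467.373333
R² = Sxy²/(Sxx·Syy) = (1175.856667)²/(576.588333·2467.373333) = 0.971870

0.972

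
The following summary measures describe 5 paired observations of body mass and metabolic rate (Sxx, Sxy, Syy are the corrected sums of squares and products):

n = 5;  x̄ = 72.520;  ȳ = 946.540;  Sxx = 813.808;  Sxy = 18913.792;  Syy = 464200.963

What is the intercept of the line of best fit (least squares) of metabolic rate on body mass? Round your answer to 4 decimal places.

-738.9045

b = Sxy/Sxx = 18913.792/813.808 = 23.241099
a = ȳ − b·x̄ = 946.54 − 23.241099·72.52 = -738.904473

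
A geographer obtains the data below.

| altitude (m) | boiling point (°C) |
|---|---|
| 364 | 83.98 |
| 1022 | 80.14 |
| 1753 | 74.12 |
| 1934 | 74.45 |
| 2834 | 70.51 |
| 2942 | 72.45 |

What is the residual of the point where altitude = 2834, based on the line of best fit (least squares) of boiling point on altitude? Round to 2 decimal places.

-0.46

n = 6, Σx = 10849, Σy = 455.65, Σxy = 799363.7, Σx² = 24677265
Sxx = Σx² − (Σx)²/n = 24677265 − 19616800.166667 = 5060464.833333
Sxy = Σxy − (Σx)(Σy)/n = 799363.7 − 823891.141667 = -24527.441667
b = Sxy/Sxx = -24527.441667/5060464.833333 = -0.004847
a = ȳ − b·x̄ = 75.941667 − (-0.004847)·1808.166667 = 84.705625
ŷ(2834) = 84.705625 + (-0.004847)·2834 = 70.969580
residual = y − ŷ = 70.51 − 70.969580 = -0.459580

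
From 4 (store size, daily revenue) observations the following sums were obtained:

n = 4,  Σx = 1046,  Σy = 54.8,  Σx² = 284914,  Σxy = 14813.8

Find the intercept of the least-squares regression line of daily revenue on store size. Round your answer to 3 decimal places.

Sxx = Σx² − (Σx)²/n = 284914 − 273529 = 11385
Sxy = Σxy − (Σx)(Σy)/n = 14813.8 − 14330.2 = 483.6
b = Sxy/Sxx = 483.6/11385 = 0.042477
a = ȳ − b·x̄ = 13.7 − 0.042477·261.5 = 2.592279

2.592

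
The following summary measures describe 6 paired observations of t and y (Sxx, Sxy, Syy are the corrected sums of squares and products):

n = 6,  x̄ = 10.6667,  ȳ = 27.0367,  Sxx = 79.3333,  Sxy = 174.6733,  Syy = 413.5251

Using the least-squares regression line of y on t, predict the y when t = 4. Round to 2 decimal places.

12.36

b = Sxy/Sxx = 174.6733/79.3333 = 2.201765
a = ȳ − b·x̄ = 27.0367 − 2.201765·10.6667 = 3.551131
ŷ(4) = a + b·4 = 3.551131 + 2.201765·4 = 12.358192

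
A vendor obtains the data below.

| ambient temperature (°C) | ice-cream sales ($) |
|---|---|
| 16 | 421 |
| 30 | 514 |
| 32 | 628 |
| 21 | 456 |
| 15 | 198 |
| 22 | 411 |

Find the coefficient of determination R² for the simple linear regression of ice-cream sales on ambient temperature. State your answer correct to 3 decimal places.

n = 6, Σx = 136, Σy = 2628, Σxy = 63840, Σx² = 3330, Σy² = 1251882
Sxx = Σx² − (Σx)²/n = 3330 − 3082.666667 = 247.333333
Sxy = Σxy − (Σx)(Σy)/n = 63840 − 59568 = 4272
Syy = Σy² − (Σy)²/n = 1251882 − 1151064 = 100818
R² = Sxy²/(Sxx·Syy) = (4272)²/(247.333333·100818) = 0.731883

0.732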